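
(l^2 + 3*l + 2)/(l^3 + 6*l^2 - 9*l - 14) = (l + 2)/(l^2 + 5*l - 14)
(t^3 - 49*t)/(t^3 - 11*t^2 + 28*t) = (t + 7)/(t - 4)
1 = 1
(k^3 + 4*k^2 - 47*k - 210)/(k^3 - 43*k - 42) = (k + 5)/(k + 1)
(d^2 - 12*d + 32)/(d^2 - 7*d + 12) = (d - 8)/(d - 3)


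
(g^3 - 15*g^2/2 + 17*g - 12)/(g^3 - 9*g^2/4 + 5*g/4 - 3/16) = 8*(g^2 - 6*g + 8)/(8*g^2 - 6*g + 1)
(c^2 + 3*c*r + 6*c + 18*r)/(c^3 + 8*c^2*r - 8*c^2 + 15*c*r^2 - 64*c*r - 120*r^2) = (c + 6)/(c^2 + 5*c*r - 8*c - 40*r)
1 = 1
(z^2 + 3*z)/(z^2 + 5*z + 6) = z/(z + 2)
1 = 1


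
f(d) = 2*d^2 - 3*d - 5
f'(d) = 4*d - 3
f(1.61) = -4.65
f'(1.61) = 3.44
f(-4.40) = 46.92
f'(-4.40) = -20.60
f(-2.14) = 10.58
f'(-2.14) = -11.56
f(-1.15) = 1.10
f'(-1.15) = -7.60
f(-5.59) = 74.27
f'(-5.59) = -25.36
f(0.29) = -5.70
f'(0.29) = -1.84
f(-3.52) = 30.34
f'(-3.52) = -17.08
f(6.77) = 66.36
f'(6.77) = 24.08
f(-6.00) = 85.00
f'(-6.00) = -27.00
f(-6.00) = 85.00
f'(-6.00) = -27.00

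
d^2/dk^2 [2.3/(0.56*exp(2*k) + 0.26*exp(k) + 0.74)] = (2.3*(1.12*exp(k) + 0.26)*(2.24*exp(k) + 0.52)*exp(k) - (5.152*exp(k) + 0.598)*(0.56*exp(2*k) + 0.26*exp(k) + 0.74))*exp(k)/(0.56*exp(2*k) + 0.26*exp(k) + 0.74)^3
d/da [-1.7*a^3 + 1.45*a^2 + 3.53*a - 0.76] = -5.1*a^2 + 2.9*a + 3.53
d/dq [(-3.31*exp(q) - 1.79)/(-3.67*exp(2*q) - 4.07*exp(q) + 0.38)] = (-(3.31*exp(q) + 1.79)*(7.34*exp(q) + 4.07) + 12.1477*exp(2*q) + 13.4717*exp(q) - 1.2578)*exp(q)/(3.67*exp(2*q) + 4.07*exp(q) - 0.38)^2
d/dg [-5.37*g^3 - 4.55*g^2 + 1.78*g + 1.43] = -16.11*g^2 - 9.1*g + 1.78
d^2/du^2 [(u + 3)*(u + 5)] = 2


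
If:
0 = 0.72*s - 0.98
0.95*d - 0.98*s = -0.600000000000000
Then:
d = 0.77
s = 1.36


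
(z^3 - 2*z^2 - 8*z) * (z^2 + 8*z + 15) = z^5 + 6*z^4 - 9*z^3 - 94*z^2 - 120*z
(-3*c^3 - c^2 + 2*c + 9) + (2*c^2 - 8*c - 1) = -3*c^3 + c^2 - 6*c + 8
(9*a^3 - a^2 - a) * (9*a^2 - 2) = 81*a^5 - 9*a^4 - 27*a^3 + 2*a^2 + 2*a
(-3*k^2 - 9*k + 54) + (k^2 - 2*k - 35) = -2*k^2 - 11*k + 19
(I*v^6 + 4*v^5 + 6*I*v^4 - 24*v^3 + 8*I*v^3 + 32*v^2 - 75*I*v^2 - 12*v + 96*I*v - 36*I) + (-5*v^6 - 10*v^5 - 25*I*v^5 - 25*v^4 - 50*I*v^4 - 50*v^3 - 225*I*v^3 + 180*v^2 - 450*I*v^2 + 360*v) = -5*v^6 + I*v^6 - 6*v^5 - 25*I*v^5 - 25*v^4 - 44*I*v^4 - 74*v^3 - 217*I*v^3 + 212*v^2 - 525*I*v^2 + 348*v + 96*I*v - 36*I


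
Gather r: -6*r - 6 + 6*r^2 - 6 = 6*r^2 - 6*r - 12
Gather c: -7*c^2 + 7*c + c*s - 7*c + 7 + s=-7*c^2 + c*s + s + 7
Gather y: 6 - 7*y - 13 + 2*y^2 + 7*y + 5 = 2*y^2 - 2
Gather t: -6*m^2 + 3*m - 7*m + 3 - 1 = -6*m^2 - 4*m + 2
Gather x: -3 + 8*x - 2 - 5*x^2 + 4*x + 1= -5*x^2 + 12*x - 4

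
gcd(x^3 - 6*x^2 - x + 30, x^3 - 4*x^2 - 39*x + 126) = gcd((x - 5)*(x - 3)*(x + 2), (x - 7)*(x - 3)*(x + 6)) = x - 3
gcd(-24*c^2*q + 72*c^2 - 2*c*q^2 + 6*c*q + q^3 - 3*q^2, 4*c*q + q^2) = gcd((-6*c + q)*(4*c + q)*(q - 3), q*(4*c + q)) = 4*c + q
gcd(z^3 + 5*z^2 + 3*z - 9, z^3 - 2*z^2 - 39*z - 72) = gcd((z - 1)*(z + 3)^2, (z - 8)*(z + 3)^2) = z^2 + 6*z + 9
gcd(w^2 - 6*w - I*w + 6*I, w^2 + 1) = w - I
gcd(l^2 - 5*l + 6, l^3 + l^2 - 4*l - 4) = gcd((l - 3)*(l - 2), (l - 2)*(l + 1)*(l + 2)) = l - 2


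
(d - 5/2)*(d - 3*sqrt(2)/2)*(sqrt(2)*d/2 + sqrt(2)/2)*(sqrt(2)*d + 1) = d^4 - 3*d^3/2 - sqrt(2)*d^3 - 4*d^2 + 3*sqrt(2)*d^2/2 + 9*d/4 + 5*sqrt(2)*d/2 + 15/4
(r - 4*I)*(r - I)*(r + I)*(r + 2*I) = r^4 - 2*I*r^3 + 9*r^2 - 2*I*r + 8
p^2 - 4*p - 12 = (p - 6)*(p + 2)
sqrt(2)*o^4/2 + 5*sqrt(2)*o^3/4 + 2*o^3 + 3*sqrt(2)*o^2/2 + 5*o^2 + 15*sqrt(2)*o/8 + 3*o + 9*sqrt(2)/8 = (o + 3/2)*(o + sqrt(2)/2)*(o + 3*sqrt(2)/2)*(sqrt(2)*o/2 + sqrt(2)/2)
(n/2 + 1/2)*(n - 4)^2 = n^3/2 - 7*n^2/2 + 4*n + 8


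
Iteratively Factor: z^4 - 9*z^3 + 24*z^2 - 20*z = (z - 5)*(z^3 - 4*z^2 + 4*z) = (z - 5)*(z - 2)*(z^2 - 2*z) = (z - 5)*(z - 2)^2*(z)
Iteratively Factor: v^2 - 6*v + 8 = (v - 4)*(v - 2)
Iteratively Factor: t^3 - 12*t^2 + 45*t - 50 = (t - 5)*(t^2 - 7*t + 10) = (t - 5)^2*(t - 2)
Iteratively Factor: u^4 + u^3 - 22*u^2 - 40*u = (u)*(u^3 + u^2 - 22*u - 40) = u*(u - 5)*(u^2 + 6*u + 8) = u*(u - 5)*(u + 4)*(u + 2)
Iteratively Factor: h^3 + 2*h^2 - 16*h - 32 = (h + 4)*(h^2 - 2*h - 8) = (h + 2)*(h + 4)*(h - 4)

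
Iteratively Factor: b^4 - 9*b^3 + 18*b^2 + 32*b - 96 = (b + 2)*(b^3 - 11*b^2 + 40*b - 48) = (b - 4)*(b + 2)*(b^2 - 7*b + 12) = (b - 4)^2*(b + 2)*(b - 3)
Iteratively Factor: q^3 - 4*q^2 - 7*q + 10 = (q + 2)*(q^2 - 6*q + 5) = (q - 1)*(q + 2)*(q - 5)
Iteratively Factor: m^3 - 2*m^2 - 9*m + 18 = (m - 3)*(m^2 + m - 6) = (m - 3)*(m + 3)*(m - 2)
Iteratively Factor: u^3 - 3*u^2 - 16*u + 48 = (u + 4)*(u^2 - 7*u + 12) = (u - 3)*(u + 4)*(u - 4)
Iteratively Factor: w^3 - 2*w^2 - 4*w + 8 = (w - 2)*(w^2 - 4) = (w - 2)^2*(w + 2)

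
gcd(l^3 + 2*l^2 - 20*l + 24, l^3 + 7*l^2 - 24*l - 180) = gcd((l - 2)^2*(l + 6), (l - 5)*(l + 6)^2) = l + 6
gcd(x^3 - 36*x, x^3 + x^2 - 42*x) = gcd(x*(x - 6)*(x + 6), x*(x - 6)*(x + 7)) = x^2 - 6*x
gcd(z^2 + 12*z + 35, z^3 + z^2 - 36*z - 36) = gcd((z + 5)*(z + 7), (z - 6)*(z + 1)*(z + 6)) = 1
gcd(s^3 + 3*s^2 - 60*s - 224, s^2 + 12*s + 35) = s + 7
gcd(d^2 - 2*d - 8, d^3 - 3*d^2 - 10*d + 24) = d - 4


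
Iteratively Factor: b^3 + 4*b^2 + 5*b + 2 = (b + 2)*(b^2 + 2*b + 1) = (b + 1)*(b + 2)*(b + 1)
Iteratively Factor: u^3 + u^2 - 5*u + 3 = (u - 1)*(u^2 + 2*u - 3) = (u - 1)*(u + 3)*(u - 1)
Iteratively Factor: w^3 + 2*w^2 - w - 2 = (w + 1)*(w^2 + w - 2) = (w + 1)*(w + 2)*(w - 1)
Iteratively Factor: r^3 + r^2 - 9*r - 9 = (r - 3)*(r^2 + 4*r + 3) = (r - 3)*(r + 1)*(r + 3)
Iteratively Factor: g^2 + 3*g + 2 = (g + 2)*(g + 1)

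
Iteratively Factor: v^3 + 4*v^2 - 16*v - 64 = (v + 4)*(v^2 - 16) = (v + 4)^2*(v - 4)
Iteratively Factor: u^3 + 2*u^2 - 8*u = (u - 2)*(u^2 + 4*u) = u*(u - 2)*(u + 4)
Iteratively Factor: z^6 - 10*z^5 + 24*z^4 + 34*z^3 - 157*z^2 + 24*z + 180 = (z + 1)*(z^5 - 11*z^4 + 35*z^3 - z^2 - 156*z + 180) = (z - 3)*(z + 1)*(z^4 - 8*z^3 + 11*z^2 + 32*z - 60) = (z - 3)^2*(z + 1)*(z^3 - 5*z^2 - 4*z + 20) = (z - 3)^2*(z - 2)*(z + 1)*(z^2 - 3*z - 10) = (z - 5)*(z - 3)^2*(z - 2)*(z + 1)*(z + 2)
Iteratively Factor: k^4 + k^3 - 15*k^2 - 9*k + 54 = (k + 3)*(k^3 - 2*k^2 - 9*k + 18) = (k + 3)^2*(k^2 - 5*k + 6) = (k - 3)*(k + 3)^2*(k - 2)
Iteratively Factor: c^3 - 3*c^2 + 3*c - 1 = (c - 1)*(c^2 - 2*c + 1) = (c - 1)^2*(c - 1)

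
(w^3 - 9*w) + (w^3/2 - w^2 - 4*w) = 3*w^3/2 - w^2 - 13*w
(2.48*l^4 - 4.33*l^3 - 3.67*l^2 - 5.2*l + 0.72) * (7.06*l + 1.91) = 17.5088*l^5 - 25.833*l^4 - 34.1805*l^3 - 43.7217*l^2 - 4.8488*l + 1.3752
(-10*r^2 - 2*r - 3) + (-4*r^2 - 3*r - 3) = -14*r^2 - 5*r - 6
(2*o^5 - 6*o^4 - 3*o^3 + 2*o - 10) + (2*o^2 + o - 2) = 2*o^5 - 6*o^4 - 3*o^3 + 2*o^2 + 3*o - 12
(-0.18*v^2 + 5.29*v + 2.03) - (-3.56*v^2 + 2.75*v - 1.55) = 3.38*v^2 + 2.54*v + 3.58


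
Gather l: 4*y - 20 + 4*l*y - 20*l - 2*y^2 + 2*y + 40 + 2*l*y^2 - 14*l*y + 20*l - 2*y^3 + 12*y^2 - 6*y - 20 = l*(2*y^2 - 10*y) - 2*y^3 + 10*y^2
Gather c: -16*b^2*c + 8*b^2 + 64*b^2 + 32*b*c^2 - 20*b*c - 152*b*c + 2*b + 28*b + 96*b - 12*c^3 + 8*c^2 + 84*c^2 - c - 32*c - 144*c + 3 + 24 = 72*b^2 + 126*b - 12*c^3 + c^2*(32*b + 92) + c*(-16*b^2 - 172*b - 177) + 27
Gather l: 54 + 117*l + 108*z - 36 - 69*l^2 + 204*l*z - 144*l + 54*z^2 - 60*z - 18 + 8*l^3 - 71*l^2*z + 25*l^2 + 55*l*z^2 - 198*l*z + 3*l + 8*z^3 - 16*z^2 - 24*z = 8*l^3 + l^2*(-71*z - 44) + l*(55*z^2 + 6*z - 24) + 8*z^3 + 38*z^2 + 24*z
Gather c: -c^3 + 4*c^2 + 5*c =-c^3 + 4*c^2 + 5*c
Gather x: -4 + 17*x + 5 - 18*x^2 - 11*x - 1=-18*x^2 + 6*x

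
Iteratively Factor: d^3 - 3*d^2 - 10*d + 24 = (d - 4)*(d^2 + d - 6) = (d - 4)*(d + 3)*(d - 2)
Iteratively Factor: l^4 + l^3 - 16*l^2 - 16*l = (l + 1)*(l^3 - 16*l) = (l - 4)*(l + 1)*(l^2 + 4*l) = (l - 4)*(l + 1)*(l + 4)*(l)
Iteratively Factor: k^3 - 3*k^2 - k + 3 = (k - 3)*(k^2 - 1) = (k - 3)*(k - 1)*(k + 1)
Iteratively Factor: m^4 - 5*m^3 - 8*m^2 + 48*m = (m)*(m^3 - 5*m^2 - 8*m + 48) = m*(m - 4)*(m^2 - m - 12) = m*(m - 4)*(m + 3)*(m - 4)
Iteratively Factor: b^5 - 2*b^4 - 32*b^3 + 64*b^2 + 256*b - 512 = (b - 4)*(b^4 + 2*b^3 - 24*b^2 - 32*b + 128) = (b - 4)*(b + 4)*(b^3 - 2*b^2 - 16*b + 32) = (b - 4)^2*(b + 4)*(b^2 + 2*b - 8) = (b - 4)^2*(b - 2)*(b + 4)*(b + 4)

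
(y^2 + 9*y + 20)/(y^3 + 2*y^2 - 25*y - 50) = (y + 4)/(y^2 - 3*y - 10)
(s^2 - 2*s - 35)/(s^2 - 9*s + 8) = (s^2 - 2*s - 35)/(s^2 - 9*s + 8)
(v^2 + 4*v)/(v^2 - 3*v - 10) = v*(v + 4)/(v^2 - 3*v - 10)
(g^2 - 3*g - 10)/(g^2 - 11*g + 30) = (g + 2)/(g - 6)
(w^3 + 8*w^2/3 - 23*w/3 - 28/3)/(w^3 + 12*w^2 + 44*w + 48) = (3*w^2 - 4*w - 7)/(3*(w^2 + 8*w + 12))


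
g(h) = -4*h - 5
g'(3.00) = -4.00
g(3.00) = -17.00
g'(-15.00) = -4.00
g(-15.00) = 55.00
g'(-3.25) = -4.00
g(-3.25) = 8.00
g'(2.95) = -4.00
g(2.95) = -16.80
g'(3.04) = -4.00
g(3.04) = -17.16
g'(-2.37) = -4.00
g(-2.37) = 4.48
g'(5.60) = -4.00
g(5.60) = -27.40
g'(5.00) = -4.00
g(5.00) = -25.00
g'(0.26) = -4.00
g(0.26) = -6.04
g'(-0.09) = -4.00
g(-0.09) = -4.64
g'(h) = -4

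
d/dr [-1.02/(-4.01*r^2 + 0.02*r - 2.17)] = (0.0204 - 8.1804*r)/(4.01*r^2 - 0.02*r + 2.17)^2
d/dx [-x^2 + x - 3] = 1 - 2*x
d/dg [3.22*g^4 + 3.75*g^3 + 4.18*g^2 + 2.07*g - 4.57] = 12.88*g^3 + 11.25*g^2 + 8.36*g + 2.07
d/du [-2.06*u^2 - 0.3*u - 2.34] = -4.12*u - 0.3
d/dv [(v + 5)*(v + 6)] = 2*v + 11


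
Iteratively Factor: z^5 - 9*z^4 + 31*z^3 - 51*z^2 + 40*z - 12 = (z - 3)*(z^4 - 6*z^3 + 13*z^2 - 12*z + 4) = (z - 3)*(z - 2)*(z^3 - 4*z^2 + 5*z - 2) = (z - 3)*(z - 2)^2*(z^2 - 2*z + 1) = (z - 3)*(z - 2)^2*(z - 1)*(z - 1)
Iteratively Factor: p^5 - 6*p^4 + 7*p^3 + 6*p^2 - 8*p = (p - 2)*(p^4 - 4*p^3 - p^2 + 4*p) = (p - 4)*(p - 2)*(p^3 - p) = p*(p - 4)*(p - 2)*(p^2 - 1) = p*(p - 4)*(p - 2)*(p - 1)*(p + 1)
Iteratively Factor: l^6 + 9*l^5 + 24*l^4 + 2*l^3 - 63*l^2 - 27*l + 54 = (l - 1)*(l^5 + 10*l^4 + 34*l^3 + 36*l^2 - 27*l - 54) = (l - 1)*(l + 3)*(l^4 + 7*l^3 + 13*l^2 - 3*l - 18) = (l - 1)*(l + 3)^2*(l^3 + 4*l^2 + l - 6) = (l - 1)*(l + 3)^3*(l^2 + l - 2) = (l - 1)*(l + 2)*(l + 3)^3*(l - 1)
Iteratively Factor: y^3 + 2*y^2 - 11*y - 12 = (y - 3)*(y^2 + 5*y + 4) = (y - 3)*(y + 4)*(y + 1)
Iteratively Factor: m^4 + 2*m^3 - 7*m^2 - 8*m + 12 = (m - 1)*(m^3 + 3*m^2 - 4*m - 12) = (m - 1)*(m + 3)*(m^2 - 4) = (m - 1)*(m + 2)*(m + 3)*(m - 2)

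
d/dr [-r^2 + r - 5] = 1 - 2*r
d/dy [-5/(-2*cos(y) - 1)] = 10*sin(y)/(2*cos(y) + 1)^2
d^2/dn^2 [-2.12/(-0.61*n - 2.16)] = 1.577704/(0.61*n + 2.16)^3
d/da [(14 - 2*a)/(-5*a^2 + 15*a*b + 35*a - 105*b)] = -2/(5*a^2 - 30*a*b + 45*b^2)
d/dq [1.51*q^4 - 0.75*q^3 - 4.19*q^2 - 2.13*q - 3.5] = 6.04*q^3 - 2.25*q^2 - 8.38*q - 2.13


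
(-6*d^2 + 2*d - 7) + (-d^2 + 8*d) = -7*d^2 + 10*d - 7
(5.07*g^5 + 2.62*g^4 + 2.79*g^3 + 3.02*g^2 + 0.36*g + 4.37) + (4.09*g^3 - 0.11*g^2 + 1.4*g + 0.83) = 5.07*g^5 + 2.62*g^4 + 6.88*g^3 + 2.91*g^2 + 1.76*g + 5.2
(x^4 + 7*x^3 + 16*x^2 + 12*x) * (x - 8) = x^5 - x^4 - 40*x^3 - 116*x^2 - 96*x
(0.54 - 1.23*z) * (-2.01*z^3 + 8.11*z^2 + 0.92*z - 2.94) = 2.4723*z^4 - 11.0607*z^3 + 3.2478*z^2 + 4.113*z - 1.5876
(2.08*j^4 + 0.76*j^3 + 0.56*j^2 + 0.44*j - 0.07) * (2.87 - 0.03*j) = -0.0624*j^5 + 5.9468*j^4 + 2.1644*j^3 + 1.594*j^2 + 1.2649*j - 0.2009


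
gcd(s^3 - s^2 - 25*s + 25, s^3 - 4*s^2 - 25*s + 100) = s^2 - 25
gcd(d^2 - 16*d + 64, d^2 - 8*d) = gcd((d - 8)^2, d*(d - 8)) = d - 8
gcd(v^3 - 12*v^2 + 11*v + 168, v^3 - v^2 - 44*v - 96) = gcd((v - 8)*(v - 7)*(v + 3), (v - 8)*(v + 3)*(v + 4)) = v^2 - 5*v - 24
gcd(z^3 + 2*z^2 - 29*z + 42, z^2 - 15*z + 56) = 1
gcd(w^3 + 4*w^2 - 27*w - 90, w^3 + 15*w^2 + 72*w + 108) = w^2 + 9*w + 18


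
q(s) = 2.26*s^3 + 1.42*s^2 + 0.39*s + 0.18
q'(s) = 6.78*s^2 + 2.84*s + 0.39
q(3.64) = 129.41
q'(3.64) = 100.56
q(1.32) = 8.37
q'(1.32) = 15.95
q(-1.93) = -11.53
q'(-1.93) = 20.16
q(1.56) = 12.82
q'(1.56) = 21.32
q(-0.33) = 0.12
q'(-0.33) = 0.19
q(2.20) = 31.98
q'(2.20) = 39.45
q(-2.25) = -19.25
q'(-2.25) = 28.32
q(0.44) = 0.82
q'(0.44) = 2.95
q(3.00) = 75.15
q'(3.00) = 69.93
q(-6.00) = -439.20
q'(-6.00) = 227.43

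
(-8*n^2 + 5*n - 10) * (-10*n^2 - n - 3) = 80*n^4 - 42*n^3 + 119*n^2 - 5*n + 30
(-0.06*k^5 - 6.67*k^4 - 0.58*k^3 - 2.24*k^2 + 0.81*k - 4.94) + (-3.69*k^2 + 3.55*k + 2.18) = -0.06*k^5 - 6.67*k^4 - 0.58*k^3 - 5.93*k^2 + 4.36*k - 2.76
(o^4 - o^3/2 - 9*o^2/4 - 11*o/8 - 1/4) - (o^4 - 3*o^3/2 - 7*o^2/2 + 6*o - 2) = o^3 + 5*o^2/4 - 59*o/8 + 7/4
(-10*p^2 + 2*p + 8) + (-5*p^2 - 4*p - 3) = -15*p^2 - 2*p + 5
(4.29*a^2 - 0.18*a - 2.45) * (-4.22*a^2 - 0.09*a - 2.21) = -18.1038*a^4 + 0.3735*a^3 + 0.8743*a^2 + 0.6183*a + 5.4145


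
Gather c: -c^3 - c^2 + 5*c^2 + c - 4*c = -c^3 + 4*c^2 - 3*c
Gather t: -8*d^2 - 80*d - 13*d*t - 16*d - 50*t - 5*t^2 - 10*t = -8*d^2 - 96*d - 5*t^2 + t*(-13*d - 60)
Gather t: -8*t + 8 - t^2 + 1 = -t^2 - 8*t + 9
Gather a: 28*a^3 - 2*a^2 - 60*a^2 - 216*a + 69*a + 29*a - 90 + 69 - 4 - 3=28*a^3 - 62*a^2 - 118*a - 28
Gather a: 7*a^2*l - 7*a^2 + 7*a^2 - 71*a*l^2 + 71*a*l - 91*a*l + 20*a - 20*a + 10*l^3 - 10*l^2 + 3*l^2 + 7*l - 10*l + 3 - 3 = 7*a^2*l + a*(-71*l^2 - 20*l) + 10*l^3 - 7*l^2 - 3*l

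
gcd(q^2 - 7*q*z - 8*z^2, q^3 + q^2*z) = q + z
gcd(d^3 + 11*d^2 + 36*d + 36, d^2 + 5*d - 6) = d + 6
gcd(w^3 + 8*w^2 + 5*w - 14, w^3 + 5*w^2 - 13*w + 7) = w^2 + 6*w - 7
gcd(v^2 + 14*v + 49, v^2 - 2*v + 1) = 1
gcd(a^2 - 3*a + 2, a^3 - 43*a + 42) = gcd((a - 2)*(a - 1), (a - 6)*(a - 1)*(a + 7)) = a - 1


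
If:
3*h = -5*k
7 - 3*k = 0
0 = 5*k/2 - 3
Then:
No Solution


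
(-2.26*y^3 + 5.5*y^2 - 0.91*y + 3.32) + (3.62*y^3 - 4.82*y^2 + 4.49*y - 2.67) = 1.36*y^3 + 0.68*y^2 + 3.58*y + 0.65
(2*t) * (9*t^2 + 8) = 18*t^3 + 16*t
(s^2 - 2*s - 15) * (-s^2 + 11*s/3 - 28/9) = -s^4 + 17*s^3/3 + 41*s^2/9 - 439*s/9 + 140/3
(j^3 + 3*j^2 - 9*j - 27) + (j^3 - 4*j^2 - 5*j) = 2*j^3 - j^2 - 14*j - 27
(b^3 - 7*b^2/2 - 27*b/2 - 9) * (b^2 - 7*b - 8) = b^5 - 21*b^4/2 + 3*b^3 + 227*b^2/2 + 171*b + 72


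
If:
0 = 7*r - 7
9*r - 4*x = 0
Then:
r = 1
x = 9/4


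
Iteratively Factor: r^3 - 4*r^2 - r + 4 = (r - 4)*(r^2 - 1) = (r - 4)*(r + 1)*(r - 1)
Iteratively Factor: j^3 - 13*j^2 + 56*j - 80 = (j - 4)*(j^2 - 9*j + 20) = (j - 4)^2*(j - 5)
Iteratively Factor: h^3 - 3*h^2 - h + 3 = (h - 1)*(h^2 - 2*h - 3) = (h - 1)*(h + 1)*(h - 3)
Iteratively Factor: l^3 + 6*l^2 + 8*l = (l)*(l^2 + 6*l + 8) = l*(l + 2)*(l + 4)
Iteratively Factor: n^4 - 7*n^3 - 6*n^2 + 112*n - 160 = (n - 2)*(n^3 - 5*n^2 - 16*n + 80) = (n - 2)*(n + 4)*(n^2 - 9*n + 20) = (n - 5)*(n - 2)*(n + 4)*(n - 4)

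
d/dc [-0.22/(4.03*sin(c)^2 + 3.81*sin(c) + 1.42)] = (1.7732*sin(c) + 0.8382)*cos(c)/(4.03*sin(c)^2 + 3.81*sin(c) + 1.42)^2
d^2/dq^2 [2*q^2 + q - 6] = 4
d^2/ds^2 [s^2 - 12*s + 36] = 2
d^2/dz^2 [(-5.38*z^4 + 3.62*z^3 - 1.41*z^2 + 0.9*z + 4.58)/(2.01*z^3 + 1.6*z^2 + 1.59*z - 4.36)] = (-5.6843418860808e-14*z^8 - 2.8421709430404e-14*z^7 - 27.8346380000002*z^6 - 412.607736*z^5 + 790.716606*z^4 + 734.255152*z^3 - 1184.029452*z^2 + 761.29176*z + 45.928804)/(8.120601*z^9 + 19.39248*z^8 + 34.708077*z^7 - 18.067868*z^6 - 56.674917*z^5 - 104.954664*z^4 + 52.096527*z^3 + 58.178532*z^2 + 90.675792*z - 82.881856)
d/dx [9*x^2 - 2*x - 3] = 18*x - 2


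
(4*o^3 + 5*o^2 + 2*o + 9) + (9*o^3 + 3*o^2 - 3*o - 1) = 13*o^3 + 8*o^2 - o + 8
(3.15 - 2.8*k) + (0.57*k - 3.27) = -2.23*k - 0.12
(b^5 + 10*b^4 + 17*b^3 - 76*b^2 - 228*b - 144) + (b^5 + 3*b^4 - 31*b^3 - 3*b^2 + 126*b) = 2*b^5 + 13*b^4 - 14*b^3 - 79*b^2 - 102*b - 144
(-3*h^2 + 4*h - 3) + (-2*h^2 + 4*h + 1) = -5*h^2 + 8*h - 2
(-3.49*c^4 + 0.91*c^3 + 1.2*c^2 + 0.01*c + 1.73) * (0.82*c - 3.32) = -2.8618*c^5 + 12.333*c^4 - 2.0372*c^3 - 3.9758*c^2 + 1.3854*c - 5.7436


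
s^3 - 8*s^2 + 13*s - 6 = (s - 6)*(s - 1)^2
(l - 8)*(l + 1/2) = l^2 - 15*l/2 - 4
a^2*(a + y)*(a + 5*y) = a^4 + 6*a^3*y + 5*a^2*y^2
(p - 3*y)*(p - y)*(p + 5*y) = p^3 + p^2*y - 17*p*y^2 + 15*y^3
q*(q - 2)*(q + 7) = q^3 + 5*q^2 - 14*q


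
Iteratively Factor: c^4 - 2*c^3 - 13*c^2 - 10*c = (c + 1)*(c^3 - 3*c^2 - 10*c) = c*(c + 1)*(c^2 - 3*c - 10) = c*(c - 5)*(c + 1)*(c + 2)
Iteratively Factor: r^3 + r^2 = (r + 1)*(r^2) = r*(r + 1)*(r)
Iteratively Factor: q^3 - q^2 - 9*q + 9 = (q - 3)*(q^2 + 2*q - 3) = (q - 3)*(q + 3)*(q - 1)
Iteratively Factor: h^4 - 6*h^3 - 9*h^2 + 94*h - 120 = (h - 3)*(h^3 - 3*h^2 - 18*h + 40) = (h - 5)*(h - 3)*(h^2 + 2*h - 8) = (h - 5)*(h - 3)*(h + 4)*(h - 2)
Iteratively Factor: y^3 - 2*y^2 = (y)*(y^2 - 2*y) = y*(y - 2)*(y)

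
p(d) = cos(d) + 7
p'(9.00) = -0.41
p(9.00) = 6.09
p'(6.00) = 0.28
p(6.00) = 7.96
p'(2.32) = -0.73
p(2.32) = 6.32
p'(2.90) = -0.24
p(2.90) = 6.03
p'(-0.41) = 0.40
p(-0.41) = 7.92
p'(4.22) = 0.88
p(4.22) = 6.53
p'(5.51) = 0.70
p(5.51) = 7.72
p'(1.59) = -1.00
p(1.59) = 6.98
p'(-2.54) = 0.57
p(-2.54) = 6.18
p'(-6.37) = 0.09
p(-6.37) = 8.00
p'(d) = -sin(d)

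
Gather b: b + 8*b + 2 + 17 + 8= 9*b + 27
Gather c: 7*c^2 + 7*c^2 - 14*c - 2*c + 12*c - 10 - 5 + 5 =14*c^2 - 4*c - 10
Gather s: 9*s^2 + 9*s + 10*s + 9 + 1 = 9*s^2 + 19*s + 10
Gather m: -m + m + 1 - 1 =0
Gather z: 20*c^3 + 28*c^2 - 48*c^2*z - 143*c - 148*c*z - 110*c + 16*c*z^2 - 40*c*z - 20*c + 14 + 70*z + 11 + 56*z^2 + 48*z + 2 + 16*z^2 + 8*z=20*c^3 + 28*c^2 - 273*c + z^2*(16*c + 72) + z*(-48*c^2 - 188*c + 126) + 27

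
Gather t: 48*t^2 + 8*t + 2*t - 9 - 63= 48*t^2 + 10*t - 72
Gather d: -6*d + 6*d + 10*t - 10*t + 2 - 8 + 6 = 0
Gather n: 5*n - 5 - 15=5*n - 20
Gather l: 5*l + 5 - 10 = 5*l - 5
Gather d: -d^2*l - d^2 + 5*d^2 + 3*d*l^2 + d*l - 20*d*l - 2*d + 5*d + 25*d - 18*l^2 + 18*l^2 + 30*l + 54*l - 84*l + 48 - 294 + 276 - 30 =d^2*(4 - l) + d*(3*l^2 - 19*l + 28)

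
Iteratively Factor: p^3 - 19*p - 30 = (p + 3)*(p^2 - 3*p - 10) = (p - 5)*(p + 3)*(p + 2)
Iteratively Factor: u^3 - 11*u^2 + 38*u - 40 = (u - 2)*(u^2 - 9*u + 20) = (u - 5)*(u - 2)*(u - 4)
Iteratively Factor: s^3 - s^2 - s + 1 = (s - 1)*(s^2 - 1) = (s - 1)^2*(s + 1)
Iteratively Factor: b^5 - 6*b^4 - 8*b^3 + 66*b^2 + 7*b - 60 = (b - 1)*(b^4 - 5*b^3 - 13*b^2 + 53*b + 60) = (b - 4)*(b - 1)*(b^3 - b^2 - 17*b - 15) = (b - 4)*(b - 1)*(b + 1)*(b^2 - 2*b - 15) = (b - 5)*(b - 4)*(b - 1)*(b + 1)*(b + 3)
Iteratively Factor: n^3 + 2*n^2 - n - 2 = (n + 2)*(n^2 - 1) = (n + 1)*(n + 2)*(n - 1)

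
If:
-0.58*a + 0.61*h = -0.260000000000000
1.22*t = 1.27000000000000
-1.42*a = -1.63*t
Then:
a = 1.19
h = 0.71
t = 1.04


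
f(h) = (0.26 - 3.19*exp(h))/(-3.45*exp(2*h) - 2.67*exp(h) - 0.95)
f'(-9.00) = 0.00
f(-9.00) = -0.27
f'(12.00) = 0.00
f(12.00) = 0.00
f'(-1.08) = 0.20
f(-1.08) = 0.37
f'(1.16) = -0.16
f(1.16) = 0.22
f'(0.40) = -0.17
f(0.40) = 0.36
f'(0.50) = -0.18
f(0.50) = 0.34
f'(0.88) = -0.18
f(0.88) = 0.27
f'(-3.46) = 0.11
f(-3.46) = -0.15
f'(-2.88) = 0.17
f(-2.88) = -0.07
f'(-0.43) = 0.01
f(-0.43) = 0.44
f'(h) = (0.26 - 3.19*exp(h))*(6.9*exp(2*h) + 2.67*exp(h))/(-3.45*exp(2*h) - 2.67*exp(h) - 0.95)^2 - 3.19*exp(h)/(-3.45*exp(2*h) - 2.67*exp(h) - 0.95) = (-11.0055*exp(2*h) + 1.794*exp(h) + 3.7247)*exp(h)/(11.9025*exp(4*h) + 18.423*exp(3*h) + 13.6839*exp(2*h) + 5.073*exp(h) + 0.9025)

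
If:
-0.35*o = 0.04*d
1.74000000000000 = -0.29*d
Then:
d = -6.00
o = 0.69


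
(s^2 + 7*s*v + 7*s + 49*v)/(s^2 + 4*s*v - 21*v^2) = (s + 7)/(s - 3*v)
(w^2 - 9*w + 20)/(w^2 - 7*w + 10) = (w - 4)/(w - 2)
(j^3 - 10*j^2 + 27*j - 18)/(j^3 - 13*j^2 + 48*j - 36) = (j - 3)/(j - 6)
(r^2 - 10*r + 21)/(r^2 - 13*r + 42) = (r - 3)/(r - 6)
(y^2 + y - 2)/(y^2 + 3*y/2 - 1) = 2*(y - 1)/(2*y - 1)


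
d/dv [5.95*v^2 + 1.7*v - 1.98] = 11.9*v + 1.7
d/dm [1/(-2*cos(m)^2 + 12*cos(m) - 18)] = -sin(m)/(cos(m) - 3)^3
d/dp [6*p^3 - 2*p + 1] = 18*p^2 - 2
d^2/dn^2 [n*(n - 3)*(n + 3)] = 6*n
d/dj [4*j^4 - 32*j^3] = 16*j^2*(j - 6)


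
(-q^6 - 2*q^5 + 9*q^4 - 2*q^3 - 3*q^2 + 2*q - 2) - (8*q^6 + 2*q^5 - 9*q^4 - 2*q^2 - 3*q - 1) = -9*q^6 - 4*q^5 + 18*q^4 - 2*q^3 - q^2 + 5*q - 1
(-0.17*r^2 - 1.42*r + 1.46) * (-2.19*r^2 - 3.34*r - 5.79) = 0.3723*r^4 + 3.6776*r^3 + 2.5297*r^2 + 3.3454*r - 8.4534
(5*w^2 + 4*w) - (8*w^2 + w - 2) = -3*w^2 + 3*w + 2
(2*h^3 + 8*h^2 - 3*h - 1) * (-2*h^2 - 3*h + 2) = -4*h^5 - 22*h^4 - 14*h^3 + 27*h^2 - 3*h - 2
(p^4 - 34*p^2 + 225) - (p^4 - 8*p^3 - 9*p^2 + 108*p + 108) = 8*p^3 - 25*p^2 - 108*p + 117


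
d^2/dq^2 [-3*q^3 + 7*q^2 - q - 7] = 14 - 18*q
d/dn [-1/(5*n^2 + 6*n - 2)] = 2*(5*n + 3)/(5*n^2 + 6*n - 2)^2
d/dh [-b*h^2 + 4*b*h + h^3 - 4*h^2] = -2*b*h + 4*b + 3*h^2 - 8*h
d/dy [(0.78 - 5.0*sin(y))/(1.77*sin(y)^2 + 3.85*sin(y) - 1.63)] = (8.85*sin(y)^2 - 2.7612*sin(y) + 5.147)*cos(y)/(3.1329*sin(y)^4 + 13.629*sin(y)^3 + 9.0523*sin(y)^2 - 12.551*sin(y) + 2.6569)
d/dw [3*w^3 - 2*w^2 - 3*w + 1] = 9*w^2 - 4*w - 3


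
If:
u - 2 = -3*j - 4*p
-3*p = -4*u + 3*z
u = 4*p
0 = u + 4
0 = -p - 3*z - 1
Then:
No Solution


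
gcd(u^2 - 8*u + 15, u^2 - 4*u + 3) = u - 3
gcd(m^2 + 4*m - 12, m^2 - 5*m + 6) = m - 2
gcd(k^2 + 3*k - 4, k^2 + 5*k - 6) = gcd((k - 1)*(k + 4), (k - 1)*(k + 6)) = k - 1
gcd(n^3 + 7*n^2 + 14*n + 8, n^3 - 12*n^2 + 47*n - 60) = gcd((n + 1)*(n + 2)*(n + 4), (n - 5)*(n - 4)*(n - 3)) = 1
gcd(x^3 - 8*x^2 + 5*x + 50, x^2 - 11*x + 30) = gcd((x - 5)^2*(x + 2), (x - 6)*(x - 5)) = x - 5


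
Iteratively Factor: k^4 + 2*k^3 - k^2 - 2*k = (k + 2)*(k^3 - k) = k*(k + 2)*(k^2 - 1) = k*(k - 1)*(k + 2)*(k + 1)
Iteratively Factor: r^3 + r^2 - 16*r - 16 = (r - 4)*(r^2 + 5*r + 4) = (r - 4)*(r + 4)*(r + 1)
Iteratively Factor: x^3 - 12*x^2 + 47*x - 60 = (x - 4)*(x^2 - 8*x + 15) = (x - 4)*(x - 3)*(x - 5)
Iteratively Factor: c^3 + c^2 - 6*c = (c)*(c^2 + c - 6) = c*(c - 2)*(c + 3)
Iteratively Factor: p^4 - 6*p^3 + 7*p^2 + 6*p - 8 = (p + 1)*(p^3 - 7*p^2 + 14*p - 8) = (p - 1)*(p + 1)*(p^2 - 6*p + 8) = (p - 4)*(p - 1)*(p + 1)*(p - 2)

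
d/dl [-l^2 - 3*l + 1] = -2*l - 3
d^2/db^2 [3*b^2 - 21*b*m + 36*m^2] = 6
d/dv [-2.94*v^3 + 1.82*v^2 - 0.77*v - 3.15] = -8.82*v^2 + 3.64*v - 0.77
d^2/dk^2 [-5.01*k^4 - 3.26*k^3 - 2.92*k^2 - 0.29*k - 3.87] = -60.12*k^2 - 19.56*k - 5.84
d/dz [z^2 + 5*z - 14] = 2*z + 5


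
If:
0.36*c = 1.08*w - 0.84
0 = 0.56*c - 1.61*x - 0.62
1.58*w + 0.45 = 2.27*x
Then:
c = 9.71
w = 4.01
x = 2.99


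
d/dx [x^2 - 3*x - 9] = 2*x - 3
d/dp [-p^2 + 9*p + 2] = 9 - 2*p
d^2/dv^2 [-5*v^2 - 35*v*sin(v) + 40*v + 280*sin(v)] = 35*v*sin(v) - 280*sin(v) - 70*cos(v) - 10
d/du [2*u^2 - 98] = 4*u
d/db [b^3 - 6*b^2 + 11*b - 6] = 3*b^2 - 12*b + 11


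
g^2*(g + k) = g^3 + g^2*k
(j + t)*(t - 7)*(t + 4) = j*t^2 - 3*j*t - 28*j + t^3 - 3*t^2 - 28*t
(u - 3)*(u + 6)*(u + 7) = u^3 + 10*u^2 + 3*u - 126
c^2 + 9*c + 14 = (c + 2)*(c + 7)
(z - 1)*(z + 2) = z^2 + z - 2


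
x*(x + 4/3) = x^2 + 4*x/3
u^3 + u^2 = u^2*(u + 1)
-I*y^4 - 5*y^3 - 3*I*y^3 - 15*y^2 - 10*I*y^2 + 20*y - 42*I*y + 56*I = (y + 4)*(y - 7*I)*(y + 2*I)*(-I*y + I)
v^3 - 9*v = v*(v - 3)*(v + 3)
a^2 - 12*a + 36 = (a - 6)^2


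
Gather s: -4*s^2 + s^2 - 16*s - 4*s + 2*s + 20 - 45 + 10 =-3*s^2 - 18*s - 15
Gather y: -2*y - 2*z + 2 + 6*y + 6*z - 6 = 4*y + 4*z - 4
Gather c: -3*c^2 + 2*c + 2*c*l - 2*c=-3*c^2 + 2*c*l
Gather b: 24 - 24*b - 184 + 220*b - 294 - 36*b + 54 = 160*b - 400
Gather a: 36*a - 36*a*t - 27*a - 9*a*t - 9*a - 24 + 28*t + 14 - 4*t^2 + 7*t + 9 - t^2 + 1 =-45*a*t - 5*t^2 + 35*t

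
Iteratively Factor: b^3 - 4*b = (b)*(b^2 - 4) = b*(b - 2)*(b + 2)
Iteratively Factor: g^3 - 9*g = (g + 3)*(g^2 - 3*g) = (g - 3)*(g + 3)*(g)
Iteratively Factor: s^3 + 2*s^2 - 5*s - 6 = (s + 1)*(s^2 + s - 6) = (s + 1)*(s + 3)*(s - 2)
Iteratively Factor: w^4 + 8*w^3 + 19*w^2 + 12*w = (w + 1)*(w^3 + 7*w^2 + 12*w) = w*(w + 1)*(w^2 + 7*w + 12) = w*(w + 1)*(w + 4)*(w + 3)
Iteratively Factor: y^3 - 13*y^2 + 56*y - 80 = (y - 5)*(y^2 - 8*y + 16) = (y - 5)*(y - 4)*(y - 4)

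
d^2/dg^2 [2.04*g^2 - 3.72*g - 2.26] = 4.08000000000000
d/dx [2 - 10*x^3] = -30*x^2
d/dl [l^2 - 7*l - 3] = 2*l - 7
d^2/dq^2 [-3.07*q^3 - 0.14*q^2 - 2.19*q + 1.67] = -18.42*q - 0.28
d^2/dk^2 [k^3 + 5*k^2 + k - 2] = 6*k + 10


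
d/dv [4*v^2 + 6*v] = 8*v + 6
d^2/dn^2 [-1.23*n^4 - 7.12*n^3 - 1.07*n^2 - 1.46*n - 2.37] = -14.76*n^2 - 42.72*n - 2.14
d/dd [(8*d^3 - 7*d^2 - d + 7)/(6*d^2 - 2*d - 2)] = (12*d^4 - 8*d^3 - 7*d^2 - 14*d + 4)/(9*d^4 - 6*d^3 - 5*d^2 + 2*d + 1)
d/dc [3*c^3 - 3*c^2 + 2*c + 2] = 9*c^2 - 6*c + 2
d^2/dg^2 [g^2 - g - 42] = 2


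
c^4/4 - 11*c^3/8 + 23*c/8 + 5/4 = (c/4 + 1/4)*(c - 5)*(c - 2)*(c + 1/2)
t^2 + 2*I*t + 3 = (t - I)*(t + 3*I)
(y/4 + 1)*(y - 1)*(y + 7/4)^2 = y^4/4 + 13*y^3/8 + 153*y^2/64 - 77*y/64 - 49/16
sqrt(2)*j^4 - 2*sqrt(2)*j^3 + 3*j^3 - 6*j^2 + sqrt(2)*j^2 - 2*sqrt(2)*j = j*(j - 2)*(j + sqrt(2))*(sqrt(2)*j + 1)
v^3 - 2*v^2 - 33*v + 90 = (v - 5)*(v - 3)*(v + 6)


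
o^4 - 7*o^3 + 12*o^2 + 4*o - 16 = (o - 4)*(o - 2)^2*(o + 1)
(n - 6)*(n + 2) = n^2 - 4*n - 12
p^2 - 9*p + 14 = (p - 7)*(p - 2)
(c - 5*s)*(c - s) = c^2 - 6*c*s + 5*s^2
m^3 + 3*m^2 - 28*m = m*(m - 4)*(m + 7)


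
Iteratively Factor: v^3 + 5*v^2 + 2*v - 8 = (v + 2)*(v^2 + 3*v - 4) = (v + 2)*(v + 4)*(v - 1)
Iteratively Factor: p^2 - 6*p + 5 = (p - 1)*(p - 5)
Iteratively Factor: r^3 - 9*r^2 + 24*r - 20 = (r - 5)*(r^2 - 4*r + 4) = (r - 5)*(r - 2)*(r - 2)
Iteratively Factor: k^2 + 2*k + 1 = (k + 1)*(k + 1)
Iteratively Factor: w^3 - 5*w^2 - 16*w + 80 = (w - 4)*(w^2 - w - 20) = (w - 4)*(w + 4)*(w - 5)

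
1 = 1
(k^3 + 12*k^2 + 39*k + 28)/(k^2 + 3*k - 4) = (k^2 + 8*k + 7)/(k - 1)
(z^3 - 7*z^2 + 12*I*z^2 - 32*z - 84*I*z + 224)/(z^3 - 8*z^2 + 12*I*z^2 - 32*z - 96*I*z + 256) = (z - 7)/(z - 8)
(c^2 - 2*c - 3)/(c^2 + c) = (c - 3)/c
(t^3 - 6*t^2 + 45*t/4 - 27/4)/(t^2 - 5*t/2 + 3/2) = (2*t^2 - 9*t + 9)/(2*(t - 1))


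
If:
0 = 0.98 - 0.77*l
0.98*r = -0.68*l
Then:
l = 1.27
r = -0.88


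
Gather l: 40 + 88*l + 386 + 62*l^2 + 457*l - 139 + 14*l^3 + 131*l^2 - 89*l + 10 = 14*l^3 + 193*l^2 + 456*l + 297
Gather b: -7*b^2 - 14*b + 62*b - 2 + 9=-7*b^2 + 48*b + 7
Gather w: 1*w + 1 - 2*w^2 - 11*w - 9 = -2*w^2 - 10*w - 8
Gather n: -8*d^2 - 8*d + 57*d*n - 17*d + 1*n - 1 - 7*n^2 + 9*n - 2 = -8*d^2 - 25*d - 7*n^2 + n*(57*d + 10) - 3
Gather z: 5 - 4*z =5 - 4*z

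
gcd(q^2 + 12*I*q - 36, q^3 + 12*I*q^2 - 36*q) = q^2 + 12*I*q - 36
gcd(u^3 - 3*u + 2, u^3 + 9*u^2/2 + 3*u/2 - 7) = u^2 + u - 2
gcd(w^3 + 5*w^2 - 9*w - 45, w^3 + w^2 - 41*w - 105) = w^2 + 8*w + 15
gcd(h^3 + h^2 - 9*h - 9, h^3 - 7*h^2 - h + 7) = h + 1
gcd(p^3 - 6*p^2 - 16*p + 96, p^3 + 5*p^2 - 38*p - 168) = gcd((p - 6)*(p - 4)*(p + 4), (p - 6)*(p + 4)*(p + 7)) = p^2 - 2*p - 24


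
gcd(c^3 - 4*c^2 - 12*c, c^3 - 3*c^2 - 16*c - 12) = c^2 - 4*c - 12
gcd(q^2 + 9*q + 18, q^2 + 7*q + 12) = q + 3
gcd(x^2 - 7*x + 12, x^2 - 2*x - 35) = 1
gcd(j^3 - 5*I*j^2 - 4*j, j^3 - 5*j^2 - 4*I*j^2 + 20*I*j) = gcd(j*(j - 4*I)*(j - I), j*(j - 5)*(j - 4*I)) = j^2 - 4*I*j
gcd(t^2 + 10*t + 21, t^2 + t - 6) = t + 3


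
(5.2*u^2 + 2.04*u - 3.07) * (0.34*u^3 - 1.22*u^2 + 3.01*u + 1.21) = 1.768*u^5 - 5.6504*u^4 + 12.1194*u^3 + 16.1778*u^2 - 6.7723*u - 3.7147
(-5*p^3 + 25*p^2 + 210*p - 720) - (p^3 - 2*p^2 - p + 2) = -6*p^3 + 27*p^2 + 211*p - 722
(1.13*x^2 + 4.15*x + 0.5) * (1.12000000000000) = 1.2656*x^2 + 4.648*x + 0.56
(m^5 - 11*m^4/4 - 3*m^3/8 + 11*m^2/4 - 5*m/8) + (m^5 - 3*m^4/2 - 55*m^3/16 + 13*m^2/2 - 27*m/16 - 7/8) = 2*m^5 - 17*m^4/4 - 61*m^3/16 + 37*m^2/4 - 37*m/16 - 7/8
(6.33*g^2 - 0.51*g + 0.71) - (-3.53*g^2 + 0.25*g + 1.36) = 9.86*g^2 - 0.76*g - 0.65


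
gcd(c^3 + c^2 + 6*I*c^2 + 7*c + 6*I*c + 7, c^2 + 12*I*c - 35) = c + 7*I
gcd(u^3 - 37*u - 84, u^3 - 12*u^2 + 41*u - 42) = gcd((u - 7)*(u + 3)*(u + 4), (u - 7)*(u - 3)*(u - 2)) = u - 7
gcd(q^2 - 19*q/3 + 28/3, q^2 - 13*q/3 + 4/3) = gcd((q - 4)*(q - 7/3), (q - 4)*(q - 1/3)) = q - 4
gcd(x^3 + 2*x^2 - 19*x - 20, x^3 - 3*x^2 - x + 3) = x + 1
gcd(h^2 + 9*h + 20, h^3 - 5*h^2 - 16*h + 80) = h + 4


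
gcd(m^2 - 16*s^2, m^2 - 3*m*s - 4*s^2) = -m + 4*s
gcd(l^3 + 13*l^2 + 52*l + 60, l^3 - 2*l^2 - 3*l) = 1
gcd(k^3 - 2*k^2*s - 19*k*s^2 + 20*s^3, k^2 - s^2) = -k + s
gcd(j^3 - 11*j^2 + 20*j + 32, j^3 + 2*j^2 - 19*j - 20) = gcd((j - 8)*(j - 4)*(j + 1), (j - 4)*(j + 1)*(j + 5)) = j^2 - 3*j - 4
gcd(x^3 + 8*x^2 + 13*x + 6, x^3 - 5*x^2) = 1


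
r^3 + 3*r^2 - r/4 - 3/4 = (r - 1/2)*(r + 1/2)*(r + 3)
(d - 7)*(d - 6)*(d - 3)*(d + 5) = d^4 - 11*d^3 + d^2 + 279*d - 630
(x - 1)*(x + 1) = x^2 - 1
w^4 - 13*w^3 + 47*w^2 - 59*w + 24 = (w - 8)*(w - 3)*(w - 1)^2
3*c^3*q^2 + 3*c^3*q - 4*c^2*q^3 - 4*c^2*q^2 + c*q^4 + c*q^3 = q*(-3*c + q)*(-c + q)*(c*q + c)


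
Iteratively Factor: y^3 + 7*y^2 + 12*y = (y + 4)*(y^2 + 3*y) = (y + 3)*(y + 4)*(y)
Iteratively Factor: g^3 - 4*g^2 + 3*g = (g - 1)*(g^2 - 3*g) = g*(g - 1)*(g - 3)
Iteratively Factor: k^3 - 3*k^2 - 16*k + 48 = (k - 4)*(k^2 + k - 12) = (k - 4)*(k + 4)*(k - 3)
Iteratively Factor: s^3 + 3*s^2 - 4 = (s + 2)*(s^2 + s - 2) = (s + 2)^2*(s - 1)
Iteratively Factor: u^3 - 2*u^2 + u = (u - 1)*(u^2 - u) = u*(u - 1)*(u - 1)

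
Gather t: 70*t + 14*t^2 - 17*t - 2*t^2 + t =12*t^2 + 54*t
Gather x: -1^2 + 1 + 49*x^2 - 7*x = 49*x^2 - 7*x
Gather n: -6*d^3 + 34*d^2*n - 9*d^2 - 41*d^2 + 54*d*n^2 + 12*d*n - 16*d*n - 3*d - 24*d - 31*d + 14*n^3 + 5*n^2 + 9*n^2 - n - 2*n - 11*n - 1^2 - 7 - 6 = -6*d^3 - 50*d^2 - 58*d + 14*n^3 + n^2*(54*d + 14) + n*(34*d^2 - 4*d - 14) - 14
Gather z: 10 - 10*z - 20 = -10*z - 10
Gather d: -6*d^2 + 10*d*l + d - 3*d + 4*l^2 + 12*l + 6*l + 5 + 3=-6*d^2 + d*(10*l - 2) + 4*l^2 + 18*l + 8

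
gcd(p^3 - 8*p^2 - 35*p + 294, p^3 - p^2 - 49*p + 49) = p - 7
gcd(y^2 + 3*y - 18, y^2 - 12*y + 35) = 1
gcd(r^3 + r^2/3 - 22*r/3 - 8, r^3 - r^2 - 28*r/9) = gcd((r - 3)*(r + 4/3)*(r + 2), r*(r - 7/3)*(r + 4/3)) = r + 4/3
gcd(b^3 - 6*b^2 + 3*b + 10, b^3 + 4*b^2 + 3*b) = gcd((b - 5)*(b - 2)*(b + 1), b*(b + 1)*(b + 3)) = b + 1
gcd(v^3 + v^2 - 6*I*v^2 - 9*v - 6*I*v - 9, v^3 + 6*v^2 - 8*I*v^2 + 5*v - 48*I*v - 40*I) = v + 1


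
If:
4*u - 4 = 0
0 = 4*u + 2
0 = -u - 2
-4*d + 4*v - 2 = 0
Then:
No Solution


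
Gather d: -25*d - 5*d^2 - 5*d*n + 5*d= -5*d^2 + d*(-5*n - 20)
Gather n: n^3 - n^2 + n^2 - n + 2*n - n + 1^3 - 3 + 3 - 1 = n^3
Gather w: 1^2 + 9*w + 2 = 9*w + 3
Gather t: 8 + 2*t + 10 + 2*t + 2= 4*t + 20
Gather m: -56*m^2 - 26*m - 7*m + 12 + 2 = -56*m^2 - 33*m + 14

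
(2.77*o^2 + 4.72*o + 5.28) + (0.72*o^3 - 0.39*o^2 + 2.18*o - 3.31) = 0.72*o^3 + 2.38*o^2 + 6.9*o + 1.97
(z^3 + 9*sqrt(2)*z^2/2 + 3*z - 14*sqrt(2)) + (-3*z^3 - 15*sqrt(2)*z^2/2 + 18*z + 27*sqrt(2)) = -2*z^3 - 3*sqrt(2)*z^2 + 21*z + 13*sqrt(2)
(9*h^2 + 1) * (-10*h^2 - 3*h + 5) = -90*h^4 - 27*h^3 + 35*h^2 - 3*h + 5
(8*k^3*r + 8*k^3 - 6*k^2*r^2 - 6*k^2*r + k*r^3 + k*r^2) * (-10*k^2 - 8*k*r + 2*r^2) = -80*k^5*r - 80*k^5 - 4*k^4*r^2 - 4*k^4*r + 54*k^3*r^3 + 54*k^3*r^2 - 20*k^2*r^4 - 20*k^2*r^3 + 2*k*r^5 + 2*k*r^4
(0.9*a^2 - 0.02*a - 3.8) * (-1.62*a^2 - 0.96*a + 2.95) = -1.458*a^4 - 0.8316*a^3 + 8.8302*a^2 + 3.589*a - 11.21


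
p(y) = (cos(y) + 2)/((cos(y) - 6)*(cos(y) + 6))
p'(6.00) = -0.00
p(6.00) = -0.08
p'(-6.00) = 0.01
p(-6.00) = -0.08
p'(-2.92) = -0.01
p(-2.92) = -0.03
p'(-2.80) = -0.01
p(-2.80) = -0.03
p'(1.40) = 0.03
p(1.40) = -0.06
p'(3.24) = -0.00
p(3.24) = -0.03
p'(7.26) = 0.03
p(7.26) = -0.07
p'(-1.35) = -0.03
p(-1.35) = -0.06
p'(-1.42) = -0.03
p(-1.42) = -0.06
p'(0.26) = 0.01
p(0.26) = -0.08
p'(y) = (cos(y) + 2)*sin(y)/((cos(y) - 6)*(cos(y) + 6)^2) - sin(y)/((cos(y) - 6)*(cos(y) + 6)) + (cos(y) + 2)*sin(y)/((cos(y) - 6)^2*(cos(y) + 6))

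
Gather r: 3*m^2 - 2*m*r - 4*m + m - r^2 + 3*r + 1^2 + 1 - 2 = 3*m^2 - 3*m - r^2 + r*(3 - 2*m)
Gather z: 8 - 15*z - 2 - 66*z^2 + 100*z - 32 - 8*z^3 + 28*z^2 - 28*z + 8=-8*z^3 - 38*z^2 + 57*z - 18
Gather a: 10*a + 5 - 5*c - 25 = 10*a - 5*c - 20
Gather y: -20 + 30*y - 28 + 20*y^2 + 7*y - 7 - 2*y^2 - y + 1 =18*y^2 + 36*y - 54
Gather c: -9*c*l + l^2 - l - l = -9*c*l + l^2 - 2*l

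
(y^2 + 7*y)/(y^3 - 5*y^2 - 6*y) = (y + 7)/(y^2 - 5*y - 6)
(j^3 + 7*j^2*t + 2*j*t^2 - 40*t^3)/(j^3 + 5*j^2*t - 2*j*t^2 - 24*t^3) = (j + 5*t)/(j + 3*t)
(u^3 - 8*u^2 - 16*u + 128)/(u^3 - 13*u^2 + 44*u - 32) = (u + 4)/(u - 1)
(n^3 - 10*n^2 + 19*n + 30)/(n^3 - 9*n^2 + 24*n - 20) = (n^2 - 5*n - 6)/(n^2 - 4*n + 4)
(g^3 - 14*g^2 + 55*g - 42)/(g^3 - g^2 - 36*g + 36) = (g - 7)/(g + 6)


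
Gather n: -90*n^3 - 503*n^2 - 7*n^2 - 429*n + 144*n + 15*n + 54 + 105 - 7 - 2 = -90*n^3 - 510*n^2 - 270*n + 150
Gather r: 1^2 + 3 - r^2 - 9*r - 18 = -r^2 - 9*r - 14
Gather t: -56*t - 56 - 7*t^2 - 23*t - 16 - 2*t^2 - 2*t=-9*t^2 - 81*t - 72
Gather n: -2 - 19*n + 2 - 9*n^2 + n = -9*n^2 - 18*n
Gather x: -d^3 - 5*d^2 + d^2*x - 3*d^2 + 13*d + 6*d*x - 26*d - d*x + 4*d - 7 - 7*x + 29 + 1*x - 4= -d^3 - 8*d^2 - 9*d + x*(d^2 + 5*d - 6) + 18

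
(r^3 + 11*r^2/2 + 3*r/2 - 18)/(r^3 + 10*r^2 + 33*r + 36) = (r - 3/2)/(r + 3)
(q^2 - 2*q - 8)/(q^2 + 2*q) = (q - 4)/q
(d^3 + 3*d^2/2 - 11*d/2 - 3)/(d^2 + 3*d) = d - 3/2 - 1/d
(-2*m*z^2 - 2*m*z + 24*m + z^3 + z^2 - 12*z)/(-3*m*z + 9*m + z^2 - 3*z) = (-2*m*z - 8*m + z^2 + 4*z)/(-3*m + z)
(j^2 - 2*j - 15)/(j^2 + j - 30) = (j + 3)/(j + 6)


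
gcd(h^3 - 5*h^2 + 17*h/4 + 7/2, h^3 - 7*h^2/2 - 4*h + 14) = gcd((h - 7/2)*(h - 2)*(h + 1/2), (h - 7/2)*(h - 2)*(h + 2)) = h^2 - 11*h/2 + 7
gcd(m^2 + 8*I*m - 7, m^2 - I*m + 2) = m + I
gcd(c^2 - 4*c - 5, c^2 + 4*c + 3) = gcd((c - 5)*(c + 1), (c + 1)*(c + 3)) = c + 1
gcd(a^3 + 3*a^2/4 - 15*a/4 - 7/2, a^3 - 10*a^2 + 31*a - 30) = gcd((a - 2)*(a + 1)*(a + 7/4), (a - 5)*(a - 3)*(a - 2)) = a - 2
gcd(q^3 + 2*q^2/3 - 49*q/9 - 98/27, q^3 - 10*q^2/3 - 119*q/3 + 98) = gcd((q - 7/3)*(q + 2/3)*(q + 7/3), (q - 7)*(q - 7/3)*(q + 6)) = q - 7/3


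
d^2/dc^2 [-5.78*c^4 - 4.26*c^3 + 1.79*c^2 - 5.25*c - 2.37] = -69.36*c^2 - 25.56*c + 3.58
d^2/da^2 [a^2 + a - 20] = 2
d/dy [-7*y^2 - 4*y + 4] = -14*y - 4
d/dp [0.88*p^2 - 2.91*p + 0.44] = 1.76*p - 2.91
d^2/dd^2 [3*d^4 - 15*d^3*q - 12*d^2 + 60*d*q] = 36*d^2 - 90*d*q - 24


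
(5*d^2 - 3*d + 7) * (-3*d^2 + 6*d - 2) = -15*d^4 + 39*d^3 - 49*d^2 + 48*d - 14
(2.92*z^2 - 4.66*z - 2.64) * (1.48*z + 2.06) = 4.3216*z^3 - 0.8816*z^2 - 13.5068*z - 5.4384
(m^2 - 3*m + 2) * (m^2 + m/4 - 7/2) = m^4 - 11*m^3/4 - 9*m^2/4 + 11*m - 7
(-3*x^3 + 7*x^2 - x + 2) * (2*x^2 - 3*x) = -6*x^5 + 23*x^4 - 23*x^3 + 7*x^2 - 6*x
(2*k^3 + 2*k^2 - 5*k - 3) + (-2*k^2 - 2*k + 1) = 2*k^3 - 7*k - 2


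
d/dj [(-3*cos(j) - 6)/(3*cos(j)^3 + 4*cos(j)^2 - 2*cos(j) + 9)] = 12*(30*sin(j) - 38*sin(2*j) - 22*sin(3*j) - 3*sin(4*j))/(cos(j) + 8*cos(2*j) + 3*cos(3*j) + 44)^2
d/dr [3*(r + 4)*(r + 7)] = 6*r + 33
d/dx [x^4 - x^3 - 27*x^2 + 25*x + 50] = 4*x^3 - 3*x^2 - 54*x + 25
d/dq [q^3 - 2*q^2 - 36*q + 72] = 3*q^2 - 4*q - 36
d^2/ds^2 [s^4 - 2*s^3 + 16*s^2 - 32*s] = 12*s^2 - 12*s + 32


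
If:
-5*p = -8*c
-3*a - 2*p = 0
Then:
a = -2*p/3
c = 5*p/8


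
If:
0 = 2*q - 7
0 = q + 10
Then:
No Solution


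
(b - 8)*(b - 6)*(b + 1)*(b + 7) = b^4 - 6*b^3 - 57*b^2 + 286*b + 336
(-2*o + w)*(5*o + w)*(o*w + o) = -10*o^3*w - 10*o^3 + 3*o^2*w^2 + 3*o^2*w + o*w^3 + o*w^2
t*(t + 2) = t^2 + 2*t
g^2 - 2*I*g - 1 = (g - I)^2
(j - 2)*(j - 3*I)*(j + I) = j^3 - 2*j^2 - 2*I*j^2 + 3*j + 4*I*j - 6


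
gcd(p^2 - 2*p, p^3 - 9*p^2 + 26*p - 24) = p - 2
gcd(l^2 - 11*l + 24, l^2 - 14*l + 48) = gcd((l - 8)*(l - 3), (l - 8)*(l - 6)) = l - 8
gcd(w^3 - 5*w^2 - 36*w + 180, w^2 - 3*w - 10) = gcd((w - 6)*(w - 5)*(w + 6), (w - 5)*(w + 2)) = w - 5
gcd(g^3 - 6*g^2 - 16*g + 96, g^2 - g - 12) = g - 4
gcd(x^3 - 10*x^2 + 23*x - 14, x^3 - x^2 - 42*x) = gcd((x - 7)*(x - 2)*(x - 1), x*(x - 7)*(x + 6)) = x - 7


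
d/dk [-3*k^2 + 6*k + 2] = 6 - 6*k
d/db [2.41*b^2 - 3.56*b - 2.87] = 4.82*b - 3.56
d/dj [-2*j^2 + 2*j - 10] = 2 - 4*j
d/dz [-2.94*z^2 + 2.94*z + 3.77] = 2.94 - 5.88*z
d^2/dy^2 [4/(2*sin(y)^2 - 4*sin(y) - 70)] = 4*(-2*sin(y)^4 + 3*sin(y)^3 - 69*sin(y)^2 + 29*sin(y) + 39)/((sin(y) - 7)^3*(sin(y) + 5)^3)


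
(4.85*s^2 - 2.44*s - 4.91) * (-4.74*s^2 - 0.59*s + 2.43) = -22.989*s^4 + 8.7041*s^3 + 36.4985*s^2 - 3.0323*s - 11.9313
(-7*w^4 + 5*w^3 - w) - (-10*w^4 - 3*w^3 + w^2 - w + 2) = 3*w^4 + 8*w^3 - w^2 - 2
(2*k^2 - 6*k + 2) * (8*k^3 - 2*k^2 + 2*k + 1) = 16*k^5 - 52*k^4 + 32*k^3 - 14*k^2 - 2*k + 2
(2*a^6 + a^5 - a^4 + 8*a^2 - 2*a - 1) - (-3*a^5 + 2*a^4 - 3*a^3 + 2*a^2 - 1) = 2*a^6 + 4*a^5 - 3*a^4 + 3*a^3 + 6*a^2 - 2*a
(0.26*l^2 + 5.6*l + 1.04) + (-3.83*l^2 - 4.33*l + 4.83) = -3.57*l^2 + 1.27*l + 5.87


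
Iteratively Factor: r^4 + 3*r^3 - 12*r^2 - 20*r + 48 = (r + 3)*(r^3 - 12*r + 16) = (r - 2)*(r + 3)*(r^2 + 2*r - 8) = (r - 2)*(r + 3)*(r + 4)*(r - 2)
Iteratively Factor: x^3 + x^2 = (x + 1)*(x^2) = x*(x + 1)*(x)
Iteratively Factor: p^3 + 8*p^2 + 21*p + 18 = (p + 2)*(p^2 + 6*p + 9) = (p + 2)*(p + 3)*(p + 3)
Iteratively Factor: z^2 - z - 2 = (z - 2)*(z + 1)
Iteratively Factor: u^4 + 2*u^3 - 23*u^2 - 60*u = (u + 3)*(u^3 - u^2 - 20*u) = (u - 5)*(u + 3)*(u^2 + 4*u) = u*(u - 5)*(u + 3)*(u + 4)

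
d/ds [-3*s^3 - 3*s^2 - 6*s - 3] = -9*s^2 - 6*s - 6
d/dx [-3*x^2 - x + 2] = -6*x - 1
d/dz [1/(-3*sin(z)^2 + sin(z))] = (6/tan(z) - cos(z)/sin(z)^2)/(3*sin(z) - 1)^2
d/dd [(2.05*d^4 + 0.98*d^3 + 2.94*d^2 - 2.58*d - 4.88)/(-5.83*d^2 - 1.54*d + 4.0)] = (-23.903*d^5 - 15.1844*d^4 + 29.7816*d^3 - 7.809*d^2 - 33.3808*d - 17.8352)/(33.9889*d^4 + 17.9564*d^3 - 44.2684*d^2 - 12.32*d + 16.0)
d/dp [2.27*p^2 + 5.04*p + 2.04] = 4.54*p + 5.04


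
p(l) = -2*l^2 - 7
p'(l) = -4*l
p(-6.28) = -85.88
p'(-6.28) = 25.12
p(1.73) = -12.99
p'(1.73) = -6.92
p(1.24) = -10.08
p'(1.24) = -4.96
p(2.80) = -22.68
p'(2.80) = -11.20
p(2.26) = -17.22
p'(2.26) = -9.04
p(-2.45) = -19.00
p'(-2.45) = 9.80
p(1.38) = -10.81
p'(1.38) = -5.52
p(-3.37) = -29.71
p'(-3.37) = 13.48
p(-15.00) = -457.00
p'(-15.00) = 60.00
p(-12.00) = -295.00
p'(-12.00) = 48.00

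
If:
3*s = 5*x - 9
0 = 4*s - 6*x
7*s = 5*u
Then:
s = 27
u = 189/5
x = 18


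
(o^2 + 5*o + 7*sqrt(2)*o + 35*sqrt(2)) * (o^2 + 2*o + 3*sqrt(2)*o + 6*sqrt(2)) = o^4 + 7*o^3 + 10*sqrt(2)*o^3 + 52*o^2 + 70*sqrt(2)*o^2 + 100*sqrt(2)*o + 294*o + 420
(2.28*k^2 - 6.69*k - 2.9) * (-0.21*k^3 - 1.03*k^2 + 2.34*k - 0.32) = -0.4788*k^5 - 0.9435*k^4 + 12.8349*k^3 - 13.3972*k^2 - 4.6452*k + 0.928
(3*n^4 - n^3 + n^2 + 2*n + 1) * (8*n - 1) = 24*n^5 - 11*n^4 + 9*n^3 + 15*n^2 + 6*n - 1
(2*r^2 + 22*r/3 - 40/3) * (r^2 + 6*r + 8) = 2*r^4 + 58*r^3/3 + 140*r^2/3 - 64*r/3 - 320/3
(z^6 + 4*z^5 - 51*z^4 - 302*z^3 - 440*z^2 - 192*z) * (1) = z^6 + 4*z^5 - 51*z^4 - 302*z^3 - 440*z^2 - 192*z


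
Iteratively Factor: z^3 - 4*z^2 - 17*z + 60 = (z - 3)*(z^2 - z - 20) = (z - 3)*(z + 4)*(z - 5)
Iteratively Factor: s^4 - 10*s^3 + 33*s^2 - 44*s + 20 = (s - 2)*(s^3 - 8*s^2 + 17*s - 10) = (s - 2)^2*(s^2 - 6*s + 5) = (s - 5)*(s - 2)^2*(s - 1)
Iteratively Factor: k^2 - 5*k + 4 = (k - 1)*(k - 4)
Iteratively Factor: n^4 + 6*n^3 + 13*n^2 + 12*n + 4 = (n + 1)*(n^3 + 5*n^2 + 8*n + 4) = (n + 1)*(n + 2)*(n^2 + 3*n + 2) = (n + 1)*(n + 2)^2*(n + 1)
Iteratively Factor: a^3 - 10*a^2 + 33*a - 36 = (a - 3)*(a^2 - 7*a + 12) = (a - 4)*(a - 3)*(a - 3)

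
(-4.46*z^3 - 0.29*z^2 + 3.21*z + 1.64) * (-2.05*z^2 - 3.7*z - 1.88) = 9.143*z^5 + 17.0965*z^4 + 2.8773*z^3 - 14.6938*z^2 - 12.1028*z - 3.0832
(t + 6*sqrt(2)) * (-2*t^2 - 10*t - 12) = -2*t^3 - 12*sqrt(2)*t^2 - 10*t^2 - 60*sqrt(2)*t - 12*t - 72*sqrt(2)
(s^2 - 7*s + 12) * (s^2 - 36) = s^4 - 7*s^3 - 24*s^2 + 252*s - 432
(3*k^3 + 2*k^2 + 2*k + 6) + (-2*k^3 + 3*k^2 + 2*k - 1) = k^3 + 5*k^2 + 4*k + 5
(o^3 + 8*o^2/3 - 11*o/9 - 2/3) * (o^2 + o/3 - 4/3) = o^5 + 3*o^4 - 5*o^3/3 - 125*o^2/27 + 38*o/27 + 8/9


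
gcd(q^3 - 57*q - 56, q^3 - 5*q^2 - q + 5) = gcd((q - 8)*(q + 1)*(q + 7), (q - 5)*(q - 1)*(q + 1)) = q + 1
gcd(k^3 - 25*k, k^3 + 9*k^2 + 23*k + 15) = k + 5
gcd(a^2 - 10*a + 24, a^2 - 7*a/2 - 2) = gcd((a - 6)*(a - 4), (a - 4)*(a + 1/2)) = a - 4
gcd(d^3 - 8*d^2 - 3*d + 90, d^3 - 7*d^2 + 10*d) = d - 5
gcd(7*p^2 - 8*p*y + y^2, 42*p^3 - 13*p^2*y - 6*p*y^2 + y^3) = -7*p + y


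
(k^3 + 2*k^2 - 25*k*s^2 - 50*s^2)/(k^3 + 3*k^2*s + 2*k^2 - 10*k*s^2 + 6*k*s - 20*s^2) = (-k + 5*s)/(-k + 2*s)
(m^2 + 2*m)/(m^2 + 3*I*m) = (m + 2)/(m + 3*I)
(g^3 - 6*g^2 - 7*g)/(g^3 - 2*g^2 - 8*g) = (-g^2 + 6*g + 7)/(-g^2 + 2*g + 8)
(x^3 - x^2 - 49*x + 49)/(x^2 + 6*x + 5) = (x^3 - x^2 - 49*x + 49)/(x^2 + 6*x + 5)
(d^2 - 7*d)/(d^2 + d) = (d - 7)/(d + 1)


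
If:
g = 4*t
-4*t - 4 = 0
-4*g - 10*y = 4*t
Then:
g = -4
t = -1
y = 2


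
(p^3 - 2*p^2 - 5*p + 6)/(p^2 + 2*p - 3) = (p^2 - p - 6)/(p + 3)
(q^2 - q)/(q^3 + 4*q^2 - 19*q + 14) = q/(q^2 + 5*q - 14)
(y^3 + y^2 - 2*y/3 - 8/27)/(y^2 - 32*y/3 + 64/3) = (27*y^3 + 27*y^2 - 18*y - 8)/(9*(3*y^2 - 32*y + 64))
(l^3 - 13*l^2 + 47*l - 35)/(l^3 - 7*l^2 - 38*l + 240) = (l^2 - 8*l + 7)/(l^2 - 2*l - 48)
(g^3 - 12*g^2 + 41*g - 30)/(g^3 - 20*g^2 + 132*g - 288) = (g^2 - 6*g + 5)/(g^2 - 14*g + 48)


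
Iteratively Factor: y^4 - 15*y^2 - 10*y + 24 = (y - 1)*(y^3 + y^2 - 14*y - 24) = (y - 1)*(y + 2)*(y^2 - y - 12) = (y - 4)*(y - 1)*(y + 2)*(y + 3)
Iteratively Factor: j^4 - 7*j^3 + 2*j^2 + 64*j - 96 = (j - 4)*(j^3 - 3*j^2 - 10*j + 24) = (j - 4)*(j - 2)*(j^2 - j - 12) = (j - 4)*(j - 2)*(j + 3)*(j - 4)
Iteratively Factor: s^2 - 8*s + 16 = (s - 4)*(s - 4)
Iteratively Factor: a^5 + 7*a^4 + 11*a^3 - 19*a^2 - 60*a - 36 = (a + 3)*(a^4 + 4*a^3 - a^2 - 16*a - 12) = (a - 2)*(a + 3)*(a^3 + 6*a^2 + 11*a + 6) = (a - 2)*(a + 3)^2*(a^2 + 3*a + 2) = (a - 2)*(a + 1)*(a + 3)^2*(a + 2)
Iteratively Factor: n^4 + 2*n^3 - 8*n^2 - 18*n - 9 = (n - 3)*(n^3 + 5*n^2 + 7*n + 3) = (n - 3)*(n + 1)*(n^2 + 4*n + 3) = (n - 3)*(n + 1)^2*(n + 3)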